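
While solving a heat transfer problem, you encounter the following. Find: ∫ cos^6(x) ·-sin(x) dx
Let u=cos(x), du=-sin(x) dx
∫ u^6 du=u^7/7 + C

Answer: cos^7(x)/7 + C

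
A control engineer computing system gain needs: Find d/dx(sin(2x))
Chain rule: d/dx[sin(u)] = cos(u)·u' where u = 2x
u' = 2

Answer: 2·cos(2x)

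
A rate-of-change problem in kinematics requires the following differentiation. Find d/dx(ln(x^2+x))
Chain rule: d/dx[ln(u)] = u'/u where u = x^2 + x
u' = 2x + 1

Answer: (2x + 1)/(x^2 + x)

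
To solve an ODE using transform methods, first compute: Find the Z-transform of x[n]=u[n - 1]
Using the time-shift property: Z{u[n-1]} = z^(-1) * z/(z-1)
= z^(0)/(z-1)

Answer: 1/(z-1)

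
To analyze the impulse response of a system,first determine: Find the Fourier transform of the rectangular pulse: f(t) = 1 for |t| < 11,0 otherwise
F(omega) = integral from -11 to 11 of e^(-j * omega * t) dt
= 2 * sin(11 * omega)/omega = 22 * sinc(11 * omega/pi)

Answer: 2 * sin(11 * omega)/omega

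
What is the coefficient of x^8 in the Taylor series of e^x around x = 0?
Taylor series of e^x = Σ x^n/n!
Coefficient of x^8 = 1/8! = 1/40320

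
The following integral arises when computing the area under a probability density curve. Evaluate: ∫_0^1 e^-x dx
Antiderivative: -e^-x
Evaluate: -(e^-1 - 1)

Answer: (e^-1 - 1)/(-1)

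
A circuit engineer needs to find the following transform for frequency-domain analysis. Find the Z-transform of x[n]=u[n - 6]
Using the time-shift property: Z{u[n-6]} = z^(-6)*z/(z-1)
= z^(-5)/(z-1)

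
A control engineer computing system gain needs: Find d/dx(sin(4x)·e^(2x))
Product rule: (fg)' = f'g+fg'
f = sin(4x), f' = 4·cos(4x)
g = e^(2x), g' = 2·e^(2x)

Answer: 4·cos(4x)·e^(2x)+2·sin(4x)·e^(2x)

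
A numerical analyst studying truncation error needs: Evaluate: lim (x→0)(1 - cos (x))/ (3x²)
Using 1-cos(u) ≈ u²/2 for small u:
(1-cos(x)) ≈ (x)²/2 = 1x²/2
So limit = 1/(2·3) = 1/6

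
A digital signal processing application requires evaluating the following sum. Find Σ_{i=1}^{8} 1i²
= 1·n(n + 1)(2n + 1)/6 = 1·8·9·17/6 = 204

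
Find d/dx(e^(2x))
Chain rule: d/dx[e^u]=e^u · u' where u=2x
u'=2

Answer: 2·e^(2x)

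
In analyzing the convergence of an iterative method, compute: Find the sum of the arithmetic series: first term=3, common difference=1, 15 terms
Last term: a_n = 3 + (15 - 1)·1 = 17
Sum = n(a_1 + a_n)/2 = 15(3 + 17)/2 = 150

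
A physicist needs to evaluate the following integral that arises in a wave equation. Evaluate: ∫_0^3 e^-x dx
Antiderivative: -e^-x
Evaluate: -(e^-3-1)

Answer: (e^-3-1)/(-1)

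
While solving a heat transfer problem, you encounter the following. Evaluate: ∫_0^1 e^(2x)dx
Antiderivative: (1/2)e^(2x)
Evaluate: (1/2)(e^2 - 1)

Answer: (e^2 - 1)/2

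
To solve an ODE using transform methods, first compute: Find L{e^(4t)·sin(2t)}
First shifting: L{e^(at)f(t)} = F(s-a)
L{sin(2t)} = 2/(s²+4)
Shift: 2/((s-4)²+4)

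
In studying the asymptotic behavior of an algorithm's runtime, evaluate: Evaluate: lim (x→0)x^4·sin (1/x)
Squeeze theorem: -|x^4| ≤ x^4·sin(1/x) ≤ |x^4|
Since x^4 → 0 as x → 0, by squeeze theorem the limit is 0

Answer: 0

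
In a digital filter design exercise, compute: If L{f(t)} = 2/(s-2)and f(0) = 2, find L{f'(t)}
L{f'(t)}=s·F(s) - f(0)=2s/(s-2)-2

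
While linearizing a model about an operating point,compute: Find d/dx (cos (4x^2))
Chain rule: d/dx[cos(u)] = -sin(u)·u' where u = 4x^2
u' = 8x

Answer: -8x·sin(4x^2)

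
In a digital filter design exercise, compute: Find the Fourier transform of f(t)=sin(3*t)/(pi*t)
sin(W * t)/(pi * t)=(W/pi) * sinc(W * t/pi) is the impulse response of the ideal low-pass filter with cutoff W (here W=3).
Its Fourier transform is a rectangular function:
F(omega)=1 for |omega| < 3, 0 otherwise

Answer: rect(omega/6) [i.e., 1 for |omega| < 3, 0 otherwise]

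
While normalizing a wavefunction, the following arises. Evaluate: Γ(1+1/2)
Γ(n + 1/2) = (2n)!√π/(4^n·n!)
= 2√π/(4·1) = (1/2)·√π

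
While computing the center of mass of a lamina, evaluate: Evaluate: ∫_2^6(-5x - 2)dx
Step 1: Find antiderivative F(x) = (-5/2)x^2-2x
Step 2: F(6) - F(2) = -102 - (-14) = -88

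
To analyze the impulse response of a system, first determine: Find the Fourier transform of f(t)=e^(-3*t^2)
The Fourier transform of a Gaussian e^(-a*t^2) is sqrt(pi/a)*e^(-omega^2/(4a)).
With a=3: F(omega)=sqrt(pi/3)*e^(-omega^2/12)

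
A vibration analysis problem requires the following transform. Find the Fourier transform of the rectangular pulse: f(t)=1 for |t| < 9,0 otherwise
F(omega) = integral from -9 to 9 of e^(-j * omega * t) dt
= 2 * sin(9 * omega)/omega = 18 * sinc(9 * omega/pi)

Answer: 2 * sin(9 * omega)/omega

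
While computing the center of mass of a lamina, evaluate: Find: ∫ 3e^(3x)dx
Since d/dx[e^(3x)] = 3e^(3x), we get 1 e^(3x) + C

Answer: e^(3x) + C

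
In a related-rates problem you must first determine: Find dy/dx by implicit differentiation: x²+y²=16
Differentiate both sides: 2x+2y·(dy/dx)=0
Solve: dy/dx=-2x/(2y)=-x/y

Answer: dy/dx=-x/y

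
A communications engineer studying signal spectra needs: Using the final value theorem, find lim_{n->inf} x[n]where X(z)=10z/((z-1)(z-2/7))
Final value theorem: lim x[n] = lim_{z->1} (z-1) * X(z)
(z-1) * X(z) = 10z/(z-2/7)
As z->1: 10/(1 - 2/7) = 10/(5/7) = 14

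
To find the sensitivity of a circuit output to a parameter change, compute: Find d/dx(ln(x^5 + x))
Chain rule: d/dx[ln(u)] = u'/u where u = x^5 + x
u' = 5x^4 + 1

Answer: (5x^4 + 1)/(x^5 + x)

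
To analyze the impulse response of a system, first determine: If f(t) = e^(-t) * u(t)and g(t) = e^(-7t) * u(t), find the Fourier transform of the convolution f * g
By the convolution theorem: F{f * g}=F(omega) * G(omega)
F(omega)=1/(1+j * omega), G(omega)=1/(7+j * omega)
F{f * g}=1/((1+j * omega)(7+j * omega))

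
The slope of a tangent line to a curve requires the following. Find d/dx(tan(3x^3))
Chain rule: d/dx[tan(u)]=sec²(u)·u' where u=3x^3
u'=9x^2

Answer: 9x^2·sec²(3x^3)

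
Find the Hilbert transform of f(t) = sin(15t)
The Hilbert transform shifts each frequency component by -pi/2.
H{sin(wt)} = -cos(wt)
With w = 15: H{sin(15t)} = -cos(15t)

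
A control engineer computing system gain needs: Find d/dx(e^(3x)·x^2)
Product rule: (fg)'=f'g + fg'
f=e^(3x), f'=3·e^(3x)
g=x^2, g'=2x

Answer: 3·e^(3x)·x^2 + 2·e^(3x)·x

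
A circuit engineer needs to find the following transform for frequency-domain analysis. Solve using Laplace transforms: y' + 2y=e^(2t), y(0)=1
Take L: sY - 1+2Y=1/(s-2)
Y(s+2)=1/(s-2)+1
Y=1/((s-2)(s+2))+1/(s+2)
Partial fractions: 1/((s-2)(s+2))=(1/4)/(s-2) - (1/4)/(s+2)
So Y=(1/4)/(s-2)+(3/4)/(s+2)
Inverse Laplace transform (L^(-1){1/(s-2)}=e^(2t), L^(-1){1/(s+2)}=e^(-2t)):

Answer: y(t)=(1/4)·e^(2t)+(3/4)·e^(-2t)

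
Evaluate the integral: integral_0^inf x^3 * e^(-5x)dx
This is a Gamma integral. Substitute u = 5x (du = 5 dx):
integral_0^inf x^3 * e^(-5x) dx = (1/5^4) integral_0^inf u^3 * e^(-u) du
= Gamma(4)/5^4 = 3!/5^4 = 6/625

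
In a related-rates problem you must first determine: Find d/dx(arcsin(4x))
d/dx[arcsin(u)] = u'/√(1-u²), u = 4x, u' = 4

Answer: 4/√(1-16x²)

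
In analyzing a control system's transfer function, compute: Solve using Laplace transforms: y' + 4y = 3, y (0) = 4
Take L of both sides: sY(s)-4+4Y(s) = 3/s
Y(s)(s+4) = 3/s+4
Y(s) = 3/(s(s+4))+4/(s+4)
Partial fractions: 3/(s(s+4)) = (3/4)/s - (3/4)/(s+4)
So Y(s) = (3/4)/s+(13/4)/(s+4)
Inverse transform (L^(-1){1/s} = 1, L^(-1){1/(s+4)} = e^(-4t)):

Answer: y(t) = 3/4+(13/4)·e^(-4t)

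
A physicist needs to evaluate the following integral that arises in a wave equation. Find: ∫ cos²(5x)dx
Using identity cos²(u) = (1 + cos(2u))/2:
∫ (1 + cos(10x))/2 dx = x/2 + sin(10x)/20 + C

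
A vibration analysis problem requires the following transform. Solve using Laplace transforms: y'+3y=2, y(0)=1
Take L of both sides: sY(s)-1+3Y(s)=2/s
Y(s)(s+3)=2/s+1
Y(s)=2/(s(s+3))+1/(s+3)
Partial fractions: 2/(s(s+3))=(2/3)/s - (2/3)/(s+3)
So Y(s)=(2/3)/s+(1/3)/(s+3)
Inverse transform (L^(-1){1/s}=1, L^(-1){1/(s+3)}=e^(-3t)):

Answer: y(t)=2/3+(1/3)·e^(-3t)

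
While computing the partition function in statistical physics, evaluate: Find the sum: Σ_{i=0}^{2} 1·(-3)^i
Geometric series: S = a(1 - r^n)/(1 - r)
a = 1, r = -3, n = 3
S = 1(1 + 27)/4 = 7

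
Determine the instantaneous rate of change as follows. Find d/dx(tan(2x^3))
Chain rule: d/dx[tan(u)]=sec²(u)·u' where u=2x^3
u'=6x^2

Answer: 6x^2·sec²(2x^3)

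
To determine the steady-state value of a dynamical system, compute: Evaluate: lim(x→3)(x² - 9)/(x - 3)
Factor: (x² - 9)=(x-3)(x + 3)
Cancel (x-3): lim(x→3) (x + 3)=6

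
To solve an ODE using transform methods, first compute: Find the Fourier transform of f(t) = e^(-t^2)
The Fourier transform of a Gaussian e^(-t^2) is sqrt(pi)*e^(-omega^2/4).
With a = 1: F(omega) = sqrt(pi)*e^(-omega^2/4)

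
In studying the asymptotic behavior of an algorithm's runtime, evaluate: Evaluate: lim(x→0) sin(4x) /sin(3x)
sin(u) ≈ u for small u:
sin(4x)/sin(3x) ≈ 4x/(3x) = 4/3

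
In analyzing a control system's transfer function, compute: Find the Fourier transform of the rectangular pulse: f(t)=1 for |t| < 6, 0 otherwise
F(omega)=integral from -6 to 6 of e^(-j*omega*t) dt
=2*sin(6*omega)/omega=12*sinc(6*omega/pi)

Answer: 2*sin(6*omega)/omega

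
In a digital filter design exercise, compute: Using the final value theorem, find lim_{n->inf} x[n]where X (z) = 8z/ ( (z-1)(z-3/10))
Final value theorem: lim x[n]=lim_{z->1} (z-1) * X(z)
(z-1) * X(z)=8z/(z-3/10)
As z->1: 8/(1 - 3/10)=8/(7/10)=80/7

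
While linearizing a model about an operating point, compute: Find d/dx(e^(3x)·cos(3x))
Product rule: (fg)'=f'g+fg'
f=e^(3x), f'=3·e^(3x)
g=cos(3x), g'=-3·sin(3x)

Answer: 3·e^(3x)·cos(3x)-3·e^(3x)·sin(3x)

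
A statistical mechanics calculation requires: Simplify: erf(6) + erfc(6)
By definition erfc(x)=1 - erf(x)
erf(6) + erfc(6)=erf(6) + 1 - erf(6)=1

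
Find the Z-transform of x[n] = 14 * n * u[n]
Z{n*u[n]}=z/(z-1)^2
By linearity: Z{14*n*u[n]}=14z/(z-1)^2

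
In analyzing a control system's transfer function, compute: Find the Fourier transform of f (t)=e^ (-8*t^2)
The Fourier transform of a Gaussian e^(-a*t^2) is sqrt(pi/a)*e^(-omega^2/(4a)).
With a=8: F(omega)=sqrt(pi/8)*e^(-omega^2/32)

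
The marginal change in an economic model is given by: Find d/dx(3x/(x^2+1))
Quotient rule: (f/g)' = (f'g - fg')/g²
f = 3x, f' = 3
g = x^2 + 1, g' = 2x

Answer: (3·(x^2 + 1) - 6x^2)/(x^2 + 1)²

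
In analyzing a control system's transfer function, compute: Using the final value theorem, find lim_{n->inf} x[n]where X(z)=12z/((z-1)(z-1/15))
Final value theorem: lim x[n] = lim_{z->1} (z-1) * X(z)
(z-1) * X(z) = 12z/(z-1/15)
As z->1: 12/(1 - 1/15) = 12/(14/15) = 90/7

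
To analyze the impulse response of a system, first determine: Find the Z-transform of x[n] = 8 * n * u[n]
Z{n*u[n]} = z/(z-1)^2
By linearity: Z{8*n*u[n]} = 8z/(z-1)^2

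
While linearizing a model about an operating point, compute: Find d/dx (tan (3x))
Chain rule: d/dx[tan(u)] = sec²(u)·u' where u = 3x
u' = 3

Answer: 3·sec²(3x)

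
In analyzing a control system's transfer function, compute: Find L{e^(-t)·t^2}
First shifting: L{e^(at)f(t)} = F(s-a)
L{t^2} = 2/s^3
Shift s → s+1: 2/(s+1)^3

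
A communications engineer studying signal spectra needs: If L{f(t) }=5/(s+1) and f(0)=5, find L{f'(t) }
L{f'(t)} = s·F(s) - f(0) = 5s/(s+1)-5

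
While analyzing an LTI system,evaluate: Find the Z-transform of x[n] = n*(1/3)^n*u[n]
Using the property Z{n * a^n * u[n]}=az/(z-a)^2
With a=1/3: X(z)=(1/3)z/(z - 1/3)^2, |z| > 1/3

Answer: (1/3)z/(z - 1/3)^2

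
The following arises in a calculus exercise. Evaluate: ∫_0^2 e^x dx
Antiderivative: e^x
Evaluate: (e^2-1)

Answer: e^2-1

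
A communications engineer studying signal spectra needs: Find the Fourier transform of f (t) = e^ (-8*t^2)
The Fourier transform of a Gaussian e^(-a*t^2) is sqrt(pi/a)*e^(-omega^2/(4a)).
With a = 8: F(omega) = sqrt(pi/8)*e^(-omega^2/32)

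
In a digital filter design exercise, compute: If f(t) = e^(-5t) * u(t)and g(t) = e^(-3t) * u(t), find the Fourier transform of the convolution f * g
By the convolution theorem: F{f*g}=F(omega)*G(omega)
F(omega)=1/(5 + j*omega), G(omega)=1/(3 + j*omega)
F{f*g}=1/((5 + j*omega)(3 + j*omega))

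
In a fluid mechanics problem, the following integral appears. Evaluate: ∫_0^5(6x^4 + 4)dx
Step 1: Find antiderivative F(x) = (6/5)x^5+4x
Step 2: F(5) - F(0) = 3770 - (0) = 3770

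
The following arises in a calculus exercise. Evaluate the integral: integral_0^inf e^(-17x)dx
integral_0^inf e^(-17x) dx=[-1/17*e^(-17x)]_0^inf
=0 - (-1/17)=1/17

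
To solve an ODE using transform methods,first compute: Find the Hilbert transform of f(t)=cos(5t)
The Hilbert transform shifts each frequency component by -pi/2.
H{cos(wt)}=sin(wt)
With w=5: H{cos(5t)}=sin(5t)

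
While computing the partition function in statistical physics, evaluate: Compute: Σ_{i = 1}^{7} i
Using formula: Σ i^1=n(n+1)/2=7·8/2=28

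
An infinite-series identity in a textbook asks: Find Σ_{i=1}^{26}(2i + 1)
= 2·Σ i+1·26 = 2·351+26 = 728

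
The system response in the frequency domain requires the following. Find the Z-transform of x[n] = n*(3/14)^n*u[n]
Using the property Z{n*a^n*u[n]} = az/(z-a)^2
With a = 3/14: X(z) = (3/14)z/(z - 3/14)^2, |z| > 3/14

Answer: (3/14)z/(z - 3/14)^2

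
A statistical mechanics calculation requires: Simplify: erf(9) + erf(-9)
erf is odd: erf(-9) = -erf(9)
erf(9) + erf(-9) = erf(9) - erf(9) = 0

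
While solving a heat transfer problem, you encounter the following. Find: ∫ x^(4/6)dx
Power rule: ∫ x^(2/3) dx = x^(5/3)/(5/3) + C

Answer: (3/5)·x^(5/3) + C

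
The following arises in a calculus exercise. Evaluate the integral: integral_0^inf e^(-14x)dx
integral_0^inf e^(-14x) dx=[-1/14*e^(-14x)]_0^inf
=0 - (-1/14)=1/14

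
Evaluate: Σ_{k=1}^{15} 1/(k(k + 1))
Partial fractions: 1/(k(k + 1)) = 1/k - 1/(k + 1)
Telescoping sum: 1(1 - 1/16) = 1·15/16

Answer: 15/16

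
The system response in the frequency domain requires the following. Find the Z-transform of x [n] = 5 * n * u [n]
Z{n * u[n]}=z/(z-1)^2
By linearity: Z{5 * n * u[n]}=5z/(z-1)^2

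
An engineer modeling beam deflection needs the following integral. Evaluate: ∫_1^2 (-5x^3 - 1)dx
Step 1: Find antiderivative F(x) = (-5/4)x^4 - x
Step 2: F(2) - F(1) = -22 - (-9/4) = -79/4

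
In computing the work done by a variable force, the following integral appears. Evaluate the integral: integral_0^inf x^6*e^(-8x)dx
This is a Gamma integral. Substitute u=8x (du=8 dx):
integral_0^inf x^6 * e^(-8x) dx=(1/8^7) integral_0^inf u^6 * e^(-u) du
=Gamma(7)/8^7=6!/8^7=720/2097152

Answer: 45/131072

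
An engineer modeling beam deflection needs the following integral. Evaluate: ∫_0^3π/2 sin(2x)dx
Antiderivative: -cos(2x)/2
Evaluate at bounds: [-cos(2·3π/2)/2] - [-cos(2·0)/2]
= (-(-1)+(1))/2 = 1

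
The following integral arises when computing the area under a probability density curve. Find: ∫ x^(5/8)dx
Power rule: ∫ x^(5/8) dx=x^(13/8)/(13/8)+C

Answer: (8/13)·x^(13/8)+C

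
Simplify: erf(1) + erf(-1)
erf is odd: erf(-1)=-erf(1)
erf(1) + erf(-1)=erf(1) - erf(1)=0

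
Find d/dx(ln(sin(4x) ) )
Chain rule: d/dx[ln(u)] = u'/u where u = sin(4x)
u' = 4cos(4x)

Answer: (4cos(4x))/(sin(4x))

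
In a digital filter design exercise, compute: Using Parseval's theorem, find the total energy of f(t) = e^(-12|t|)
Parseval's theorem: E = integral |f(t)|^2 dt = (1/2pi) integral |F(omega)|^2 domega
E = integral_{-inf}^{inf} e^(-24|t|) dt = 2*integral_0^inf e^(-24t) dt = 2/(2*12) = 1/12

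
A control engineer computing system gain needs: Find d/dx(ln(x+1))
Chain rule: d/dx[ln(u)]=u'/u where u=x + 1
u'=1

Answer: (1)/(x + 1)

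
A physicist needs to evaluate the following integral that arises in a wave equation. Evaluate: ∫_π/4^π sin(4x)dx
Antiderivative: -cos(4x)/4
Evaluate at bounds: [-cos(4·π)/4] - [-cos(4·π/4)/4]
=(-(1) + (-1))/4=-1/2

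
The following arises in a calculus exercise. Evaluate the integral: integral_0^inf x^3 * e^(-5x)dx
This is a Gamma integral. Substitute u = 5x (du = 5 dx):
integral_0^inf x^3 * e^(-5x) dx = (1/5^4) integral_0^inf u^3 * e^(-u) du
= Gamma(4)/5^4 = 3!/5^4 = 6/625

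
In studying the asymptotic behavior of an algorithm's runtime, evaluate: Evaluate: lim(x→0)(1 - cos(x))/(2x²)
Using 1-cos(u) ≈ u²/2 for small u:
(1-cos(x)) ≈ (x)²/2=1x²/2
So limit=1/(2·2)=1/4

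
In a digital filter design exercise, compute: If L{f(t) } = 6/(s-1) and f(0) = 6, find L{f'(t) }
L{f'(t)} = s·F(s) - f(0) = 6s/(s-1)-6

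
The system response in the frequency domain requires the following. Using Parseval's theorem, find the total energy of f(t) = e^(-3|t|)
Parseval's theorem: E=integral |f(t)|^2 dt=(1/2pi) integral |F(omega)|^2 domega
E=integral_{-inf}^{inf} e^(-6|t|) dt=2 * integral_0^inf e^(-6t) dt=2/(2 * 3)=1/3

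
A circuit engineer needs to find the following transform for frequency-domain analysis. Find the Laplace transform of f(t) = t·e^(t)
L{t·e^(at)}=1/(s-a)²
L{t·e^(t)}=1/(s-1)²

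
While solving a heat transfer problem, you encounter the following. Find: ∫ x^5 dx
Using power rule: ∫ x^5 dx=1/6 x^6 + C=(1/6)x^6 + C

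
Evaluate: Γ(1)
Γ(n)=(n-1)! for positive integers
Γ(1)=0!=1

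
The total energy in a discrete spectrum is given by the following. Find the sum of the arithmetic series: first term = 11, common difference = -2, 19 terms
Last term: a_n = 11+(19-1)·-2 = -25
Sum = n(a_1+a_n)/2 = 19(11+(-25))/2 = -133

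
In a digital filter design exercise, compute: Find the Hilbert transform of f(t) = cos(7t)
The Hilbert transform shifts each frequency component by -pi/2.
H{cos(wt)} = sin(wt)
With w = 7: H{cos(7t)} = sin(7t)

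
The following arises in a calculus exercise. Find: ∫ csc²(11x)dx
Since d/dx[-cot(11x)] = 11csc²(11x), integral = -cot(11x)/11 + C

Answer: (-1/11)cot(11x) + C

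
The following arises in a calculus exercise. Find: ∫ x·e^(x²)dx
Let u=x², du=2x dx
∫ (1/2)e^u du=e^u/2+C

Answer: e^(x²)/2+C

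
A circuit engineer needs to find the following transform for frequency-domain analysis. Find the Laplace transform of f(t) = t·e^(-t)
L{t·e^(at)} = 1/(s-a)²
L{t·e^(-t)} = 1/(s+1)²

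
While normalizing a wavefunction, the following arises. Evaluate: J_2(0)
J_n(0) = 0 for all n > 0 (Bessel function of first kind)
J_2(0) = 0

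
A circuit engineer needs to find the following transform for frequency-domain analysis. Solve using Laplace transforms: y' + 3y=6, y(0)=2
Take L of both sides: sY(s) - 2 + 3Y(s)=6/s
Y(s)(s + 3)=6/s + 2
Y(s)=6/(s(s + 3)) + 2/(s + 3)
Partial fractions: 6/(s(s + 3))=2/s - 2/(s + 3)
So Y(s)=2/s
Inverse transform (L^(-1){1/s}=1, L^(-1){1/(s + 3)}=e^(-3t)):

Answer: y(t)=2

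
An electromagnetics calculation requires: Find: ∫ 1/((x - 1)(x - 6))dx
Partial fractions: 1/((x-1)(x-6)) = A/(x-1) + B/(x-6)
A = -1/5, B = 1/5
∫ [-1/5· 1/(x-1) + 1/5· 1/(x-6)] dx
= (1/5)[ln|x-6| - ln|x-1|] + C

Answer: (1/5)·ln|(x-6)/(x-1)| + C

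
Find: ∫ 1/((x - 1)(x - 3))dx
Partial fractions: 1/((x-1)(x-3))=A/(x-1)+B/(x-3)
A=-1/2, B=1/2
∫ [-1/2· 1/(x-1)+1/2· 1/(x-3)] dx
=(1/2)[ln|x-3| - ln|x-1|]+C

Answer: (1/2)·ln|(x-3)/(x-1)|+C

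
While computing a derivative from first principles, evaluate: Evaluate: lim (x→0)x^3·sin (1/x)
Squeeze theorem: -|x^3| ≤ x^3·sin(1/x) ≤ |x^3|
Since x^3 → 0 as x → 0, by squeeze theorem the limit is 0

Answer: 0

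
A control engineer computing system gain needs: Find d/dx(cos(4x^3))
Chain rule: d/dx[cos(u)]=-sin(u)·u' where u=4x^3
u'=12x^2

Answer: -12x^2·sin(4x^3)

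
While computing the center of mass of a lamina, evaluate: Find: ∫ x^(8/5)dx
Power rule: ∫ x^(8/5) dx=x^(13/5)/(13/5)+C

Answer: (5/13)·x^(13/5)+C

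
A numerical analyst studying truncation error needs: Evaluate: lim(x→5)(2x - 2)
Polynomial is continuous, so substitute x=5:
2·5 - 2=8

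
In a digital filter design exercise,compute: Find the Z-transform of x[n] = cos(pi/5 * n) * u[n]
Z{cos(w0 * n) * u[n]}=z(z - cos(w0))/(z^2 - 2z * cos(w0) + 1)
With w0=pi/5: X(z)=z(z - cos(pi/5))/(z^2 - 2z * cos(pi/5) + 1)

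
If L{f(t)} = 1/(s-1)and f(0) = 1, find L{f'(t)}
L{f'(t)} = s·F(s) - f(0) = s/(s-1)-1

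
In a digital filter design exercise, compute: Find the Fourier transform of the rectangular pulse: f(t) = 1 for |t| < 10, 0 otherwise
F(omega)=integral from -10 to 10 of e^(-j*omega*t) dt
=2*sin(10*omega)/omega=20*sinc(10*omega/pi)

Answer: 2*sin(10*omega)/omega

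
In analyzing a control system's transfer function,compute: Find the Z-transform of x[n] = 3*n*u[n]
Z{n * u[n]}=z/(z-1)^2
By linearity: Z{3 * n * u[n]}=3z/(z-1)^2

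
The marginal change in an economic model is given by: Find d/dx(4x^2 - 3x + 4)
Power rule: d/dx(ax^n) = n·a·x^(n-1)
Term by term: 8·x - 3

Answer: 8x - 3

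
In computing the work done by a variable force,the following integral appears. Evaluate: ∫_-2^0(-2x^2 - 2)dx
Step 1: Find antiderivative F(x) = (-2/3)x^3 - 2x
Step 2: F(0) - F(-2) = 0 - (28/3) = -28/3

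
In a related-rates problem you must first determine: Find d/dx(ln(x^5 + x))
Chain rule: d/dx[ln(u)]=u'/u where u=x^5 + x
u'=5x^4 + 1

Answer: (5x^4 + 1)/(x^5 + x)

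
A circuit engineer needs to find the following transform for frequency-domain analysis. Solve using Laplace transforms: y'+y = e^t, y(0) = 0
Take L: sY - 0+Y = 1/(s-1)
Y(s+1) = 1/(s-1)+0
Y = 1/((s-1)(s+1))+0/(s+1)
Partial fractions: 1/((s-1)(s+1)) = (1/2)/(s-1) - (1/2)/(s+1)
So Y = (1/2)/(s-1) - (1/2)/(s+1)
Inverse Laplace transform (L^(-1){1/(s-1)} = e^t, L^(-1){1/(s+1)} = e^(-t)):

Answer: y(t) = (1/2)·e^t - (1/2)·e^(-t)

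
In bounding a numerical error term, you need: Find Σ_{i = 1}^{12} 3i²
=3·n(n + 1)(2n + 1)/6=3·12·13·25/6=1950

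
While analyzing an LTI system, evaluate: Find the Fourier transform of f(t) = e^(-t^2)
The Fourier transform of a Gaussian e^(-t^2) is sqrt(pi)*e^(-omega^2/4).
With a=1: F(omega)=sqrt(pi)*e^(-omega^2/4)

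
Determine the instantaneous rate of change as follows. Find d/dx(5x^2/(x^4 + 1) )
Quotient rule: (f/g)' = (f'g - fg')/g²
f = 5x^2, f' = 10x
g = x^4 + 1, g' = 4x^3

Answer: (10x·(x^4 + 1) - 20x^5)/(x^4 + 1)²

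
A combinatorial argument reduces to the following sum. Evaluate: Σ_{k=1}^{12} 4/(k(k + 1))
Partial fractions: 4/(k(k+1))=4/k - 4/(k+1)
Telescoping sum: 4(1-1/13)=4·12/13

Answer: 48/13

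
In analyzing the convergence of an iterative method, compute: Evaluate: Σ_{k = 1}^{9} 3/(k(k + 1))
Partial fractions: 3/(k(k+1)) = 3/k - 3/(k+1)
Telescoping sum: 3(1-1/10) = 3·9/10

Answer: 27/10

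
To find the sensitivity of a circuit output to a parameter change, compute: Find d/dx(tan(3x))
Chain rule: d/dx[tan(u)]=sec²(u)·u' where u=3x
u'=3

Answer: 3·sec²(3x)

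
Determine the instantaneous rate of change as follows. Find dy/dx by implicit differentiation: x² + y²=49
Differentiate both sides: 2x + 2y·(dy/dx)=0
Solve: dy/dx=-2x/(2y)=-x/y

Answer: dy/dx=-x/y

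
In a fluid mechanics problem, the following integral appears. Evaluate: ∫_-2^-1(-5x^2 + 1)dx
Step 1: Find antiderivative F(x)=(-5/3)x^3 + x
Step 2: F(-1) - F(-2)=2/3 - (34/3)=-32/3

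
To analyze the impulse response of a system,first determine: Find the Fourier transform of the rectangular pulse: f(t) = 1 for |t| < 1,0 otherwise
F(omega) = integral from -1 to 1 of e^(-j * omega * t) dt
= 2 * sin(1 * omega)/omega = 2 * sinc(1 * omega/pi)

Answer: 2 * sin(1 * omega)/omega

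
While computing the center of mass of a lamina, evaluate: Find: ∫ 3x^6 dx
Using power rule: ∫ 3x^6 dx=3/7 x^7+C=(3/7)x^7+C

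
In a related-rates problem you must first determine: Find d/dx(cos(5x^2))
Chain rule: d/dx[cos(u)] = -sin(u)·u' where u = 5x^2
u' = 10x

Answer: -10x·sin(5x^2)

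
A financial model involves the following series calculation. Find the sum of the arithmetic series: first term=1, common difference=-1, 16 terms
Last term: a_n=1 + (16 - 1)·-1=-14
Sum=n(a_1 + a_n)/2=16(1 + (-14))/2=-104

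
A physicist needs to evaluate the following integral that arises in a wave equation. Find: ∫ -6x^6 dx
Using power rule: ∫ -6x^6 dx=-6/7 x^7 + C=(-6/7)x^7 + C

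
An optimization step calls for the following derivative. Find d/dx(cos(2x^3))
Chain rule: d/dx[cos(u)] = -sin(u)·u' where u = 2x^3
u' = 6x^2

Answer: -6x^2·sin(2x^3)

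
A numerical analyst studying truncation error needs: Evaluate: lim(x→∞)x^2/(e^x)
Apply L'Hôpital 2 times (∞/∞ each time):
Eventually get 2!/(e^x) → 0

Answer: 0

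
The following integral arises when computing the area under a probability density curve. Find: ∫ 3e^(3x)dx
Since d/dx[e^(3x)]=3e^(3x), we get 1 e^(3x)+C

Answer: e^(3x)+C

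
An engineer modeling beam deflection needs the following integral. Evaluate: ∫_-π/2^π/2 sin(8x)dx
Antiderivative: -cos(8x)/8
Evaluate at bounds: [-cos(8·π/2)/8] - [-cos(8·-π/2)/8]
= (-(1) + (1))/8 = 0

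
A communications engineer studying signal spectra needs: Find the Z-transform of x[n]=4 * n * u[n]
Z{n * u[n]} = z/(z-1)^2
By linearity: Z{4 * n * u[n]} = 4z/(z-1)^2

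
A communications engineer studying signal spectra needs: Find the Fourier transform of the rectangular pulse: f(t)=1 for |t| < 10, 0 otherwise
F(omega) = integral from -10 to 10 of e^(-j * omega * t) dt
= 2 * sin(10 * omega)/omega = 20 * sinc(10 * omega/pi)

Answer: 2 * sin(10 * omega)/omega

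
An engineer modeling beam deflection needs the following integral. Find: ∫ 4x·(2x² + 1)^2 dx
Let u=2x² + 1, du=4x dx
∫ u^2 du=u^3/3 + C

Answer: (2x² + 1)^3/3 + C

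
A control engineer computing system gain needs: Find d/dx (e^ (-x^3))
Chain rule: d/dx[e^u] = e^u · u' where u = -x^3
u' = -3x^2

Answer: -3x^2·e^(-x^3)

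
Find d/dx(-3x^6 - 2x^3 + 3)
Power rule: d/dx(ax^n) = n·a·x^(n-1)
Term by term: -18·x^5-6·x^2

Answer: -18x^5-6x^2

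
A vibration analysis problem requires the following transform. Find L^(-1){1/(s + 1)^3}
L^(-1){1/(s-a)^n} = t^(n-1)·e^(at)/(n-1)!
Here a = -1, n = 3: t^2·e^(-t)/2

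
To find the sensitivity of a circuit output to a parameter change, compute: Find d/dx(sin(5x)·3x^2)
Product rule: (fg)' = f'g+fg'
f = sin(5x), f' = 5·cos(5x)
g = 3x^2, g' = 6x

Answer: 15·cos(5x)·x^2+6·sin(5x)·x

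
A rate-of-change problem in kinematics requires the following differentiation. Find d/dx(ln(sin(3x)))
Chain rule: d/dx[ln(u)] = u'/u where u = sin(3x)
u' = 3cos(3x)

Answer: (3cos(3x))/(sin(3x))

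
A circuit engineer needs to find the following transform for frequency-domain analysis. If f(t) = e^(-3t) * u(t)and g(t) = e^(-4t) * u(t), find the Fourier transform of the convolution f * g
By the convolution theorem: F{f*g} = F(omega)*G(omega)
F(omega) = 1/(3+j*omega), G(omega) = 1/(4+j*omega)
F{f*g} = 1/((3+j*omega)(4+j*omega))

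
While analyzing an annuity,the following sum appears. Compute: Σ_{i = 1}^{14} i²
Using formula: Σ i^2 = n(n+1)(2n+1)/6 = 14·15·29/6 = 1015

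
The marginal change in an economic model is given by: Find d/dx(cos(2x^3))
Chain rule: d/dx[cos(u)] = -sin(u)·u' where u = 2x^3
u' = 6x^2

Answer: -6x^2·sin(2x^3)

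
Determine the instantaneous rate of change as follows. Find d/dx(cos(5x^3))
Chain rule: d/dx[cos(u)] = -sin(u)·u' where u = 5x^3
u' = 15x^2

Answer: -15x^2·sin(5x^3)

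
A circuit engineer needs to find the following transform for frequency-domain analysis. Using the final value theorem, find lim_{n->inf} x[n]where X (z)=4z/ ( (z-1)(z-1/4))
Final value theorem: lim x[n] = lim_{z->1} (z-1)*X(z)
(z-1)*X(z) = 4z/(z-1/4)
As z->1: 4/(1 - 1/4) = 4/(3/4) = 16/3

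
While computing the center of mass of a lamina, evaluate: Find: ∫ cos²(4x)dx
Using identity cos²(u) = (1+cos(2u))/2:
∫ (1+cos(8x))/2 dx = x/2+sin(8x)/16+C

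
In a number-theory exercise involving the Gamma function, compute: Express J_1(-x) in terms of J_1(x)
For integer n: J_n(-x)=(-1)^n J_n(x)
With n=1: J_1(-x)=(-1)^1 J_1(x)=-J_1(x)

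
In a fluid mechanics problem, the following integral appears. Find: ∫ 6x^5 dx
Using power rule: ∫ 6x^5 dx = 6/6 x^6 + C = x^6 + C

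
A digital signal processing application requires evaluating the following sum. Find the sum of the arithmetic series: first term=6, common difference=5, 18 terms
Last term: a_n = 6 + (18 - 1)·5 = 91
Sum = n(a_1 + a_n)/2 = 18(6 + 91)/2 = 873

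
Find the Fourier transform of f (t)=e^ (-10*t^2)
The Fourier transform of a Gaussian e^(-a * t^2) is sqrt(pi/a) * e^(-omega^2/(4a)).
With a = 10: F(omega) = sqrt(pi/10) * e^(-omega^2/40)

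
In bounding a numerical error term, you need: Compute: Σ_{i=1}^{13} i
Using formula: Σ i^1=n(n + 1)/2=13·14/2=91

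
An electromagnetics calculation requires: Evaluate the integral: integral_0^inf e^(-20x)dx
integral_0^inf e^(-20x) dx=[-1/20*e^(-20x)]_0^inf
=0 - (-1/20)=1/20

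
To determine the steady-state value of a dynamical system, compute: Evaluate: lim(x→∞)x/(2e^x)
Apply L'Hôpital 1 times (∞/∞ each time):
Eventually get 1!/(2e^x) → 0

Answer: 0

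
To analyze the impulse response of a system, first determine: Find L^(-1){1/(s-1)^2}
L^(-1){1/(s-a)^n}=t^(n-1)·e^(at)/(n-1)!
Here a=1, n=2: t^1·e^(t)/1

Answer: t·e^(t)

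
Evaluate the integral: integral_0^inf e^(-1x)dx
integral_0^inf e^(-1x) dx = [-1/1*e^(-1x)]_0^inf
= 0 - (-1/1) = 1/1

Answer: 1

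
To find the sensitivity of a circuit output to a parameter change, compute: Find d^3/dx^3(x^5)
Apply power rule 3 times:
d^1: 5x^4
d^2: 20x^3
d^3: 60x^2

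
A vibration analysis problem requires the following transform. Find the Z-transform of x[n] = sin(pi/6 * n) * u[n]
Z{sin(w0*n)*u[n]}=z*sin(w0)/(z^2-2z*cos(w0)+1)
With w0=pi/6: X(z)=z*sin(pi/6)/(z^2-2z*cos(pi/6)+1)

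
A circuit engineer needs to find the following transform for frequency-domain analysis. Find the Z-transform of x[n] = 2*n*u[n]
Z{n * u[n]}=z/(z-1)^2
By linearity: Z{2 * n * u[n]}=2z/(z-1)^2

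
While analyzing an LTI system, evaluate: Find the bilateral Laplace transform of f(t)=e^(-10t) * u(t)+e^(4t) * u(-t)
For e^(-10t)*u(t): L=1/(s + 10), Re(s) > -10
For e^(4t)*u(-t): L=-1/(s-4), Re(s) < 4
Combined: F(s)=1/(s + 10) - 1/(s-4), -10 < Re(s) < 4

Answer: 1/(s + 10) - 1/(s-4), ROC: -10 < Re(s) < 4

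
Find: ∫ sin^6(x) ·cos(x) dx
Let u = sin(x), du = cos(x) dx
∫ u^6 du = u^7/7+C

Answer: sin^7(x)/7+C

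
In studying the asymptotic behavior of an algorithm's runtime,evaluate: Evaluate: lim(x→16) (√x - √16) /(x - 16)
Multiply by conjugate (√x + √16)/(√x + √16):
= (x - 16)/((x - 16)(√x + √16)) = 1/(√x + √16)
As x → 16: 1/(2√16)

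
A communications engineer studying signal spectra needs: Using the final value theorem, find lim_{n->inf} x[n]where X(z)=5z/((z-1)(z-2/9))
Final value theorem: lim x[n]=lim_{z->1} (z-1)*X(z)
(z-1)*X(z)=5z/(z-2/9)
As z->1: 5/(1-2/9)=5/(7/9)=45/7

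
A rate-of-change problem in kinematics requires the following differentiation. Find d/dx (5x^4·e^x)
Product rule: (fg)'=f'g + fg'
f=5x^4, f'=20x^3
g=e^x, g'=e^x

Answer: 20x^3·e^x + 5x^4·e^x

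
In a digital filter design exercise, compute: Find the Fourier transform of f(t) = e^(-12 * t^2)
The Fourier transform of a Gaussian e^(-a * t^2) is sqrt(pi/a) * e^(-omega^2/(4a)).
With a=12: F(omega)=sqrt(pi/12) * e^(-omega^2/48)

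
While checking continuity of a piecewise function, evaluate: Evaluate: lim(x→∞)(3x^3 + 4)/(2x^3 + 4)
Divide numerator and denominator by x^3:
lim (3+4/x^3)/(2+4/x^3)=3/2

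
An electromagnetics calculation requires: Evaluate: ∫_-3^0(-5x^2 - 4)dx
Step 1: Find antiderivative F(x) = (-5/3)x^3-4x
Step 2: F(0) - F(-3) = 0 - (57) = -57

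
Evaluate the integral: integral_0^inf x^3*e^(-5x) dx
This is a Gamma integral. Substitute u=5x (du=5 dx):
integral_0^inf x^3*e^(-5x) dx=(1/5^4) integral_0^inf u^3*e^(-u) du
=Gamma(4)/5^4=3!/5^4=6/625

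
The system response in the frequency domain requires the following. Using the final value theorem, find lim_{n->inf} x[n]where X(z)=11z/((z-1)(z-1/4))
Final value theorem: lim x[n] = lim_{z->1} (z-1) * X(z)
(z-1) * X(z) = 11z/(z-1/4)
As z->1: 11/(1-1/4) = 11/(3/4) = 44/3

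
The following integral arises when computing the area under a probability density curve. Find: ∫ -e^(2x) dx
Since d/dx[e^(2x)] = 2e^(2x), we get -1/2 e^(2x) + C

Answer: (-1/2)e^(2x) + C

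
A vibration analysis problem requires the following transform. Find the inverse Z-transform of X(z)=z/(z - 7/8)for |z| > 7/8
Standard pair: z/(z-a) <-> a^n*u[n] for causal signals
With a = 7/8: x[n] = (7/8)^n*u[n]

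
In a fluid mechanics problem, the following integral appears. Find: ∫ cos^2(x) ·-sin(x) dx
Let u=cos(x), du=-sin(x) dx
∫ u^2 du=u^3/3 + C

Answer: cos^3(x)/3 + C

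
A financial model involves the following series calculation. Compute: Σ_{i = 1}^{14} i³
Using formula: Σ i^3=[n(n + 1)/2]²=[14·15/2]²=11025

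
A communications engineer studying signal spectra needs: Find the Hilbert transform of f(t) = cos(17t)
The Hilbert transform shifts each frequency component by -pi/2.
H{cos(wt)} = sin(wt)
With w = 17: H{cos(17t)} = sin(17t)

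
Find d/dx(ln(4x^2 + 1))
Chain rule: d/dx[ln(u)] = u'/u where u = 4x^2 + 1
u' = 8x

Answer: (8x)/(4x^2 + 1)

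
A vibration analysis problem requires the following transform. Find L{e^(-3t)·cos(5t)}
First shifting: L{e^(at)f(t)} = F(s-a)
L{cos(5t)} = s/(s² + 25)
Shift: (s + 3)/((s + 3)² + 25)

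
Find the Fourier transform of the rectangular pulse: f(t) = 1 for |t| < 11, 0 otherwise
F(omega) = integral from -11 to 11 of e^(-j*omega*t) dt
= 2*sin(11*omega)/omega = 22*sinc(11*omega/pi)

Answer: 2*sin(11*omega)/omega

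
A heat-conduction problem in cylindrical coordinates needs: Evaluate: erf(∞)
erf(∞)=1 (the error function converges to 1)

Answer: 1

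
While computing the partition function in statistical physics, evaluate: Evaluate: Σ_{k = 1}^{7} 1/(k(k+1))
Partial fractions: 1/(k(k+1)) = 1/k - 1/(k+1)
Telescoping sum: 1(1-1/8) = 1·7/8

Answer: 7/8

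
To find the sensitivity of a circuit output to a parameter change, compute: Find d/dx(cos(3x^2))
Chain rule: d/dx[cos(u)] = -sin(u)·u' where u = 3x^2
u' = 6x

Answer: -6x·sin(3x^2)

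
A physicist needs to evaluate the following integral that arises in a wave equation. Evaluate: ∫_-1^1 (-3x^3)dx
Step 1: Find antiderivative F(x) = (-3/4)x^4
Step 2: F(1) - F(-1) = -3/4 - (-3/4) = 0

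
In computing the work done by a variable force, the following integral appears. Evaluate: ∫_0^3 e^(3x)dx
Antiderivative: (1/3)e^(3x)
Evaluate: (1/3)(e^9 - 1)

Answer: (e^9 - 1)/3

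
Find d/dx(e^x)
Chain rule: d/dx[e^u]=e^u · u' where u=x
u'=1

Answer: 1·e^x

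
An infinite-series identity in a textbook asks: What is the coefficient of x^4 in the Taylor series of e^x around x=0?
Taylor series of e^x=Σ x^n/n!
Coefficient of x^4=1/4!=1/24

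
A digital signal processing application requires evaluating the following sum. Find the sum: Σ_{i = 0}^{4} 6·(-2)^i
Geometric series: S = a(1 - r^n)/(1 - r)
a = 6, r = -2, n = 5
S = 6(1 + 32)/3 = 66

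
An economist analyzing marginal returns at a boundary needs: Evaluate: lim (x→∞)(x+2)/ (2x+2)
Divide numerator and denominator by x:
lim (1 + 2/x)/(2 + 2/x) = 1/2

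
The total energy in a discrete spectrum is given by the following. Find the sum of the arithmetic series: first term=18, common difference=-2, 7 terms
Last term: a_n = 18 + (7 - 1)·-2 = 6
Sum = n(a_1 + a_n)/2 = 7(18 + 6)/2 = 84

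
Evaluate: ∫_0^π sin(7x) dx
Antiderivative: -cos(7x)/7
Evaluate at bounds: [-cos(7·π)/7] - [-cos(7·0)/7]
=(-(-1) + (1))/7=2/7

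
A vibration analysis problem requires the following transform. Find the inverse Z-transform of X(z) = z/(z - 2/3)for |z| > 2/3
Standard pair: z/(z-a) <-> a^n*u[n] for causal signals
With a=2/3: x[n]=(2/3)^n*u[n]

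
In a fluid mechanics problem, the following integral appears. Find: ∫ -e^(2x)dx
Since d/dx[e^(2x)] = 2e^(2x), we get -1/2 e^(2x) + C

Answer: (-1/2)e^(2x) + C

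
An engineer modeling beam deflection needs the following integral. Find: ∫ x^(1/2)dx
Power rule: ∫ x^(1/2) dx = x^(3/2)/(3/2) + C

Answer: (2/3)·x^(3/2) + C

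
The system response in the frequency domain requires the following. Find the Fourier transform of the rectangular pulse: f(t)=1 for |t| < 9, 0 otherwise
F(omega) = integral from -9 to 9 of e^(-j*omega*t) dt
= 2*sin(9*omega)/omega = 18*sinc(9*omega/pi)

Answer: 2*sin(9*omega)/omega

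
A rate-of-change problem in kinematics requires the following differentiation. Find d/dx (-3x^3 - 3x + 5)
Power rule: d/dx(ax^n) = n·a·x^(n-1)
Term by term: -9·x^2-3

Answer: -9x^2-3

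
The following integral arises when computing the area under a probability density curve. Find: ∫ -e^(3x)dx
Since d/dx[e^(3x)] = 3e^(3x), we get -1/3 e^(3x) + C

Answer: (-1/3)e^(3x) + C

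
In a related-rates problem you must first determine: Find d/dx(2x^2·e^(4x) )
Product rule: (fg)'=f'g+fg'
f=2x^2, f'=4x
g=e^(4x), g'=4·e^(4x)

Answer: 4x·e^(4x)+8x^2·e^(4x)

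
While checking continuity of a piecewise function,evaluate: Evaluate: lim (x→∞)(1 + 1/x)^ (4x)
Rewrite as [(1+1/x)^x]^4.
lim(1+1/x)^x = e^1, so limit = (e^1)^4 = e^4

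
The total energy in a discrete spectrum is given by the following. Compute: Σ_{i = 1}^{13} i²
Using formula: Σ i^2 = n(n+1)(2n+1)/6 = 13·14·27/6 = 819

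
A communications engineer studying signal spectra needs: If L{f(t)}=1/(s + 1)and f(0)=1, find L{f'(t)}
L{f'(t)} = s·F(s) - f(0) = s/(s+1)-1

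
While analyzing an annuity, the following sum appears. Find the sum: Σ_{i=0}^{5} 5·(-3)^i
Geometric series: S=a(1 - r^n)/(1 - r)
a=5, r=-3, n=6
S=5(1-729)/4=-910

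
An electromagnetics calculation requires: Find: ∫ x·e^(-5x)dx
Integration by parts: u = x, dv = e^(-5x) dx
du = dx, v = e^(-5x)/(-5)
= x·e^(-5x)/(-5) - ∫ e^(-5x)/(-5) dx
= x·e^(-5x)/(-5) - e^(-5x)/25 + C

Answer: e^(-5x)(x/(-5) - 1/25) + C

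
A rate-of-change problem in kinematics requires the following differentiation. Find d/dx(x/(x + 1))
Quotient rule: (f/g)' = (f'g - fg')/g²
f = x, f' = 1
g = x+1, g' = 1

Answer: (1·(x+1) - x)/(x+1)²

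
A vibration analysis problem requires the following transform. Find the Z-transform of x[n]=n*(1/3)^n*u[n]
Using the property Z{n*a^n*u[n]}=az/(z-a)^2
With a=1/3: X(z)=(1/3)z/(z - 1/3)^2, |z| > 1/3

Answer: (1/3)z/(z - 1/3)^2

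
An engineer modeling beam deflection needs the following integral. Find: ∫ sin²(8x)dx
Using identity sin²(u) = (1 - cos(2u))/2:
∫ (1 - cos(16x))/2 dx = x/2 - sin(16x)/32 + C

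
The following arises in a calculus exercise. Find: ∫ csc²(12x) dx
Since d/dx[-cot(12x)]=12csc²(12x), integral=-cot(12x)/12+C

Answer: (-1/12)cot(12x)+C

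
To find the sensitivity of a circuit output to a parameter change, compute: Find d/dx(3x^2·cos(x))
Product rule: (fg)' = f'g + fg'
f = 3x^2, f' = 6x
g = cos(x), g' = -sin(x)

Answer: 6x·cos(x) - 3x^2·sin(x)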